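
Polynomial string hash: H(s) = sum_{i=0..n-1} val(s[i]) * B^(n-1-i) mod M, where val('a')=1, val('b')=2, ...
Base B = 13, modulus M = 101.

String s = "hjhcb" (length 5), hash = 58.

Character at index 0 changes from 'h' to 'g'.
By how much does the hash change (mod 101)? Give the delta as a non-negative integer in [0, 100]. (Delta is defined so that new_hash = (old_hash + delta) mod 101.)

Delta formula: (val(new) - val(old)) * B^(n-1-k) mod M
  val('g') - val('h') = 7 - 8 = -1
  B^(n-1-k) = 13^4 mod 101 = 79
  Delta = -1 * 79 mod 101 = 22

Answer: 22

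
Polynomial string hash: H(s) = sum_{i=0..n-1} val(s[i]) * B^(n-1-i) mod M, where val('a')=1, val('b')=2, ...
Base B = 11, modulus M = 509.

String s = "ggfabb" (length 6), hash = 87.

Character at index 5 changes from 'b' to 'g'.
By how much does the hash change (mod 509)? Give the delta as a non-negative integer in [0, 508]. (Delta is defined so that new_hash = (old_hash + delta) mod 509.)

Delta formula: (val(new) - val(old)) * B^(n-1-k) mod M
  val('g') - val('b') = 7 - 2 = 5
  B^(n-1-k) = 11^0 mod 509 = 1
  Delta = 5 * 1 mod 509 = 5

Answer: 5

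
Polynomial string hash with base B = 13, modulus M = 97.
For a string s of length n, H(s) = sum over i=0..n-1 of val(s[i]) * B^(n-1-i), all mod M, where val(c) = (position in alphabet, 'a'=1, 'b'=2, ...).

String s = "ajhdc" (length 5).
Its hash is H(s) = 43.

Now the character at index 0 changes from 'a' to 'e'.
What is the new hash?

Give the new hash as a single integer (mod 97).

Answer: 21

Derivation:
val('a') = 1, val('e') = 5
Position k = 0, exponent = n-1-k = 4
B^4 mod M = 13^4 mod 97 = 43
Delta = (5 - 1) * 43 mod 97 = 75
New hash = (43 + 75) mod 97 = 21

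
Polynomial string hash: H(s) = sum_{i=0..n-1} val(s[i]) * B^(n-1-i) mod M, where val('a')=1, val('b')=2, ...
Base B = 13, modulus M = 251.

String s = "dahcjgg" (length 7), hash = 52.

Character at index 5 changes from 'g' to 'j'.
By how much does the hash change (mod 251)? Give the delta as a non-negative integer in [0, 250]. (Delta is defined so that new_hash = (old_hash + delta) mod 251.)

Delta formula: (val(new) - val(old)) * B^(n-1-k) mod M
  val('j') - val('g') = 10 - 7 = 3
  B^(n-1-k) = 13^1 mod 251 = 13
  Delta = 3 * 13 mod 251 = 39

Answer: 39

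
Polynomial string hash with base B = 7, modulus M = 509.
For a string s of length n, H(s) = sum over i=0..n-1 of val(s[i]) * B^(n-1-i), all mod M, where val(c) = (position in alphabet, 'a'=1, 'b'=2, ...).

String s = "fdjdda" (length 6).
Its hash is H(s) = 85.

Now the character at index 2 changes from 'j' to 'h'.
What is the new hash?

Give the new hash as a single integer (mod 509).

Answer: 417

Derivation:
val('j') = 10, val('h') = 8
Position k = 2, exponent = n-1-k = 3
B^3 mod M = 7^3 mod 509 = 343
Delta = (8 - 10) * 343 mod 509 = 332
New hash = (85 + 332) mod 509 = 417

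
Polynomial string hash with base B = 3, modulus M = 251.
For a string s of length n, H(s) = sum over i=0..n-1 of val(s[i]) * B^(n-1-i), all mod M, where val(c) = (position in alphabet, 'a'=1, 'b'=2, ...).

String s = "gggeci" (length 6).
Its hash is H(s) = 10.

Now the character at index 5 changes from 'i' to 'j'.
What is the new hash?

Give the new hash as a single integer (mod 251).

val('i') = 9, val('j') = 10
Position k = 5, exponent = n-1-k = 0
B^0 mod M = 3^0 mod 251 = 1
Delta = (10 - 9) * 1 mod 251 = 1
New hash = (10 + 1) mod 251 = 11

Answer: 11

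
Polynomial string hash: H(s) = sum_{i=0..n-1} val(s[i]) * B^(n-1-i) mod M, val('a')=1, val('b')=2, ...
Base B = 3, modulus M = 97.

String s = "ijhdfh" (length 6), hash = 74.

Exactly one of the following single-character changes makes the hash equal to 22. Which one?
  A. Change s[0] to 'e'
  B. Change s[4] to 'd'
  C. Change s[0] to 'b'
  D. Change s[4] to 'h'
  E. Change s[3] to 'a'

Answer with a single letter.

Answer: C

Derivation:
Option A: s[0]='i'->'e', delta=(5-9)*3^5 mod 97 = 95, hash=74+95 mod 97 = 72
Option B: s[4]='f'->'d', delta=(4-6)*3^1 mod 97 = 91, hash=74+91 mod 97 = 68
Option C: s[0]='i'->'b', delta=(2-9)*3^5 mod 97 = 45, hash=74+45 mod 97 = 22 <-- target
Option D: s[4]='f'->'h', delta=(8-6)*3^1 mod 97 = 6, hash=74+6 mod 97 = 80
Option E: s[3]='d'->'a', delta=(1-4)*3^2 mod 97 = 70, hash=74+70 mod 97 = 47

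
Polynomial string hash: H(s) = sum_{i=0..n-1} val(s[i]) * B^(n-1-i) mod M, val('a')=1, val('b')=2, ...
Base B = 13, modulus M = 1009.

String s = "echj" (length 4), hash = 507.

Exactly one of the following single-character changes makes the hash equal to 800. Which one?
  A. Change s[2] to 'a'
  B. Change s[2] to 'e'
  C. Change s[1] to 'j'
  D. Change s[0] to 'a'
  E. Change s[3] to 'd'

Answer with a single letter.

Answer: D

Derivation:
Option A: s[2]='h'->'a', delta=(1-8)*13^1 mod 1009 = 918, hash=507+918 mod 1009 = 416
Option B: s[2]='h'->'e', delta=(5-8)*13^1 mod 1009 = 970, hash=507+970 mod 1009 = 468
Option C: s[1]='c'->'j', delta=(10-3)*13^2 mod 1009 = 174, hash=507+174 mod 1009 = 681
Option D: s[0]='e'->'a', delta=(1-5)*13^3 mod 1009 = 293, hash=507+293 mod 1009 = 800 <-- target
Option E: s[3]='j'->'d', delta=(4-10)*13^0 mod 1009 = 1003, hash=507+1003 mod 1009 = 501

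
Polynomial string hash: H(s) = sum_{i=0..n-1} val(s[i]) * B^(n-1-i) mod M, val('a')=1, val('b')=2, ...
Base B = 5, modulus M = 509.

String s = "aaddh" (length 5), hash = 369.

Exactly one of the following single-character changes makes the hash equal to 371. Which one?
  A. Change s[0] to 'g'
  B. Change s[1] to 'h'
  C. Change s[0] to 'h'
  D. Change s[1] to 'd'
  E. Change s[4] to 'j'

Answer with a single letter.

Option A: s[0]='a'->'g', delta=(7-1)*5^4 mod 509 = 187, hash=369+187 mod 509 = 47
Option B: s[1]='a'->'h', delta=(8-1)*5^3 mod 509 = 366, hash=369+366 mod 509 = 226
Option C: s[0]='a'->'h', delta=(8-1)*5^4 mod 509 = 303, hash=369+303 mod 509 = 163
Option D: s[1]='a'->'d', delta=(4-1)*5^3 mod 509 = 375, hash=369+375 mod 509 = 235
Option E: s[4]='h'->'j', delta=(10-8)*5^0 mod 509 = 2, hash=369+2 mod 509 = 371 <-- target

Answer: E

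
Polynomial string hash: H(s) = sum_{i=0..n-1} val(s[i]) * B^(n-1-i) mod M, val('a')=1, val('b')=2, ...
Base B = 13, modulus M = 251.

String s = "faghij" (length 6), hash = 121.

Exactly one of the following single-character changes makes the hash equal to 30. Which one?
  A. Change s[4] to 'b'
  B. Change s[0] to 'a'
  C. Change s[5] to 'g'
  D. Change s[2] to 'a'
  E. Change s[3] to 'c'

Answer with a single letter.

Option A: s[4]='i'->'b', delta=(2-9)*13^1 mod 251 = 160, hash=121+160 mod 251 = 30 <-- target
Option B: s[0]='f'->'a', delta=(1-6)*13^5 mod 251 = 182, hash=121+182 mod 251 = 52
Option C: s[5]='j'->'g', delta=(7-10)*13^0 mod 251 = 248, hash=121+248 mod 251 = 118
Option D: s[2]='g'->'a', delta=(1-7)*13^3 mod 251 = 121, hash=121+121 mod 251 = 242
Option E: s[3]='h'->'c', delta=(3-8)*13^2 mod 251 = 159, hash=121+159 mod 251 = 29

Answer: A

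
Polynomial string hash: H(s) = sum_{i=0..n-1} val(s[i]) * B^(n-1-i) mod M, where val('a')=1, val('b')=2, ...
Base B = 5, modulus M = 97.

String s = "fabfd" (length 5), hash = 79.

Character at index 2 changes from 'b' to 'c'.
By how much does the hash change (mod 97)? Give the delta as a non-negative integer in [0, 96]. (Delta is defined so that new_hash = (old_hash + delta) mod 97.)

Answer: 25

Derivation:
Delta formula: (val(new) - val(old)) * B^(n-1-k) mod M
  val('c') - val('b') = 3 - 2 = 1
  B^(n-1-k) = 5^2 mod 97 = 25
  Delta = 1 * 25 mod 97 = 25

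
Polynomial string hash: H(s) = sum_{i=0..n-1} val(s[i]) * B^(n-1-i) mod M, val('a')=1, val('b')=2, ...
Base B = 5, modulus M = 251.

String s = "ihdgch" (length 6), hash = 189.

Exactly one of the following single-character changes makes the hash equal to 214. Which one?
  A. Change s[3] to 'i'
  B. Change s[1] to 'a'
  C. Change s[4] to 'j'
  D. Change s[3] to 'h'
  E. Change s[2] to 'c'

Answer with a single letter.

Option A: s[3]='g'->'i', delta=(9-7)*5^2 mod 251 = 50, hash=189+50 mod 251 = 239
Option B: s[1]='h'->'a', delta=(1-8)*5^4 mod 251 = 143, hash=189+143 mod 251 = 81
Option C: s[4]='c'->'j', delta=(10-3)*5^1 mod 251 = 35, hash=189+35 mod 251 = 224
Option D: s[3]='g'->'h', delta=(8-7)*5^2 mod 251 = 25, hash=189+25 mod 251 = 214 <-- target
Option E: s[2]='d'->'c', delta=(3-4)*5^3 mod 251 = 126, hash=189+126 mod 251 = 64

Answer: D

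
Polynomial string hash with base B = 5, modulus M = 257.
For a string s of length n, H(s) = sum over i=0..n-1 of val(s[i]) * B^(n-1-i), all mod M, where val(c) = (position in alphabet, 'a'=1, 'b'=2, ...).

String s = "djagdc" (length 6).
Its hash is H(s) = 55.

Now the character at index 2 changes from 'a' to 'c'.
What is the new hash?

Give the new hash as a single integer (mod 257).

Answer: 48

Derivation:
val('a') = 1, val('c') = 3
Position k = 2, exponent = n-1-k = 3
B^3 mod M = 5^3 mod 257 = 125
Delta = (3 - 1) * 125 mod 257 = 250
New hash = (55 + 250) mod 257 = 48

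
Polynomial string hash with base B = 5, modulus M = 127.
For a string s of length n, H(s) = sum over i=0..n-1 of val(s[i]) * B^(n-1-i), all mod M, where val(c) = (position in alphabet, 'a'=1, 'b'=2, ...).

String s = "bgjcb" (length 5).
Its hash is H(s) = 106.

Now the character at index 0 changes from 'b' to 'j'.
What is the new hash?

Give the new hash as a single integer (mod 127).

val('b') = 2, val('j') = 10
Position k = 0, exponent = n-1-k = 4
B^4 mod M = 5^4 mod 127 = 117
Delta = (10 - 2) * 117 mod 127 = 47
New hash = (106 + 47) mod 127 = 26

Answer: 26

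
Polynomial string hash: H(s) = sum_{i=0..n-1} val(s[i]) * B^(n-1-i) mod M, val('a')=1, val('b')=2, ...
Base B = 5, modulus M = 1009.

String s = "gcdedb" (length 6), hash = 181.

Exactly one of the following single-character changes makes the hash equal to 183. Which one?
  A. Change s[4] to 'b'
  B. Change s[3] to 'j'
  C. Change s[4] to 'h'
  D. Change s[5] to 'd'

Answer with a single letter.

Option A: s[4]='d'->'b', delta=(2-4)*5^1 mod 1009 = 999, hash=181+999 mod 1009 = 171
Option B: s[3]='e'->'j', delta=(10-5)*5^2 mod 1009 = 125, hash=181+125 mod 1009 = 306
Option C: s[4]='d'->'h', delta=(8-4)*5^1 mod 1009 = 20, hash=181+20 mod 1009 = 201
Option D: s[5]='b'->'d', delta=(4-2)*5^0 mod 1009 = 2, hash=181+2 mod 1009 = 183 <-- target

Answer: D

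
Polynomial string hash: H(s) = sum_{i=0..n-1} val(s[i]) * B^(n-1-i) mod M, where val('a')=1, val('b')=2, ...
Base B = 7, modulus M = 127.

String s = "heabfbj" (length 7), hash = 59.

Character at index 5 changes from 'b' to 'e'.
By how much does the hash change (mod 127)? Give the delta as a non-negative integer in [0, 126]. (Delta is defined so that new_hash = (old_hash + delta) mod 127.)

Delta formula: (val(new) - val(old)) * B^(n-1-k) mod M
  val('e') - val('b') = 5 - 2 = 3
  B^(n-1-k) = 7^1 mod 127 = 7
  Delta = 3 * 7 mod 127 = 21

Answer: 21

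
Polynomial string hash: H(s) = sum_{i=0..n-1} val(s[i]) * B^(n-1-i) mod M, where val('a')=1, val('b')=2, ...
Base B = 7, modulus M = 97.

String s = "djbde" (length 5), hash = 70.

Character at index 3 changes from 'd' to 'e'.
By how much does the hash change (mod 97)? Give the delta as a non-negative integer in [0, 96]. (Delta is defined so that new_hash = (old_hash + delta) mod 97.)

Delta formula: (val(new) - val(old)) * B^(n-1-k) mod M
  val('e') - val('d') = 5 - 4 = 1
  B^(n-1-k) = 7^1 mod 97 = 7
  Delta = 1 * 7 mod 97 = 7

Answer: 7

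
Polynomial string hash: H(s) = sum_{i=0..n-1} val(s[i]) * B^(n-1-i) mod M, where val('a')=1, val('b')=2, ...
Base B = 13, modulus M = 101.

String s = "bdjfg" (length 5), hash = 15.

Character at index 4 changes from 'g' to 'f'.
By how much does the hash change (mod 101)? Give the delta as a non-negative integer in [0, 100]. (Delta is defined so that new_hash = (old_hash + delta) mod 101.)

Delta formula: (val(new) - val(old)) * B^(n-1-k) mod M
  val('f') - val('g') = 6 - 7 = -1
  B^(n-1-k) = 13^0 mod 101 = 1
  Delta = -1 * 1 mod 101 = 100

Answer: 100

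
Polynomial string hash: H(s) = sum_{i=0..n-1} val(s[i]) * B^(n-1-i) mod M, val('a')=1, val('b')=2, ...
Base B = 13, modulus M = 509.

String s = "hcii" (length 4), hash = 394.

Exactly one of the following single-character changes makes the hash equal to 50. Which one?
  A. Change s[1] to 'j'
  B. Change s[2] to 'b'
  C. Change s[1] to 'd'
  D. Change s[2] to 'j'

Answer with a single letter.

Answer: A

Derivation:
Option A: s[1]='c'->'j', delta=(10-3)*13^2 mod 509 = 165, hash=394+165 mod 509 = 50 <-- target
Option B: s[2]='i'->'b', delta=(2-9)*13^1 mod 509 = 418, hash=394+418 mod 509 = 303
Option C: s[1]='c'->'d', delta=(4-3)*13^2 mod 509 = 169, hash=394+169 mod 509 = 54
Option D: s[2]='i'->'j', delta=(10-9)*13^1 mod 509 = 13, hash=394+13 mod 509 = 407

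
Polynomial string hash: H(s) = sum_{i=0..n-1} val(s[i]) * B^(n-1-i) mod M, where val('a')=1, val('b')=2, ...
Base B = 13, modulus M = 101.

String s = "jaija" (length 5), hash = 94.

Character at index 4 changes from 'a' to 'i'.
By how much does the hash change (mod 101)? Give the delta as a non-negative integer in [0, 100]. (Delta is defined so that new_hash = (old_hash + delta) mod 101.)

Delta formula: (val(new) - val(old)) * B^(n-1-k) mod M
  val('i') - val('a') = 9 - 1 = 8
  B^(n-1-k) = 13^0 mod 101 = 1
  Delta = 8 * 1 mod 101 = 8

Answer: 8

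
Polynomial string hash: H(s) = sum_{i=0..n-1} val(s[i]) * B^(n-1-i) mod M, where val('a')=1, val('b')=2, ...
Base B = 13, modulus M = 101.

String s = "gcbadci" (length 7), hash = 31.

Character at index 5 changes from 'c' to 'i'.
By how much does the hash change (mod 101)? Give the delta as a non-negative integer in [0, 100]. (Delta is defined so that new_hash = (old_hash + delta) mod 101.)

Delta formula: (val(new) - val(old)) * B^(n-1-k) mod M
  val('i') - val('c') = 9 - 3 = 6
  B^(n-1-k) = 13^1 mod 101 = 13
  Delta = 6 * 13 mod 101 = 78

Answer: 78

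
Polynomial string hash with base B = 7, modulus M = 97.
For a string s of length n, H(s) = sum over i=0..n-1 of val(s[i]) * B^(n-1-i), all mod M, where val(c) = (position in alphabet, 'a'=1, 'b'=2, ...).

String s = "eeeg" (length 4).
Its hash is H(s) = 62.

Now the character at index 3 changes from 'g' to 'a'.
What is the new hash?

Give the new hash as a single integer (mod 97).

val('g') = 7, val('a') = 1
Position k = 3, exponent = n-1-k = 0
B^0 mod M = 7^0 mod 97 = 1
Delta = (1 - 7) * 1 mod 97 = 91
New hash = (62 + 91) mod 97 = 56

Answer: 56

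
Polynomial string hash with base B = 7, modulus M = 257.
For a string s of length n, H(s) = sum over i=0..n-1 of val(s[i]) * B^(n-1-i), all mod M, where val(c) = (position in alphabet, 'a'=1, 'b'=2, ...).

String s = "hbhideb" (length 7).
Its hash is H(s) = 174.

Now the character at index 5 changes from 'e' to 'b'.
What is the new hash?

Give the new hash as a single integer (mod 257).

Answer: 153

Derivation:
val('e') = 5, val('b') = 2
Position k = 5, exponent = n-1-k = 1
B^1 mod M = 7^1 mod 257 = 7
Delta = (2 - 5) * 7 mod 257 = 236
New hash = (174 + 236) mod 257 = 153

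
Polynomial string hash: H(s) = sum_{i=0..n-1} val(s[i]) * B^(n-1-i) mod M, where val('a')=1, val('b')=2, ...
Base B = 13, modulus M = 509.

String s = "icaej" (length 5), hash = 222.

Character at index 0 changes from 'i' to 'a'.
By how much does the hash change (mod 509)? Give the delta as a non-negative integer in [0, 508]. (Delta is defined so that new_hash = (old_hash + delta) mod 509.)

Delta formula: (val(new) - val(old)) * B^(n-1-k) mod M
  val('a') - val('i') = 1 - 9 = -8
  B^(n-1-k) = 13^4 mod 509 = 57
  Delta = -8 * 57 mod 509 = 53

Answer: 53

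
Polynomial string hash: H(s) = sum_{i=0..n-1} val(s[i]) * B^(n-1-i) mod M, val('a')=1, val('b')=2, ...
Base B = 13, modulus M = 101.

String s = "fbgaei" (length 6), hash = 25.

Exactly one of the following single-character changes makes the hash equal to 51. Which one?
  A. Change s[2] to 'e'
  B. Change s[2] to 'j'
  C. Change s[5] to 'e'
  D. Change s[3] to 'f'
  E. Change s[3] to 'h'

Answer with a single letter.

Option A: s[2]='g'->'e', delta=(5-7)*13^3 mod 101 = 50, hash=25+50 mod 101 = 75
Option B: s[2]='g'->'j', delta=(10-7)*13^3 mod 101 = 26, hash=25+26 mod 101 = 51 <-- target
Option C: s[5]='i'->'e', delta=(5-9)*13^0 mod 101 = 97, hash=25+97 mod 101 = 21
Option D: s[3]='a'->'f', delta=(6-1)*13^2 mod 101 = 37, hash=25+37 mod 101 = 62
Option E: s[3]='a'->'h', delta=(8-1)*13^2 mod 101 = 72, hash=25+72 mod 101 = 97

Answer: B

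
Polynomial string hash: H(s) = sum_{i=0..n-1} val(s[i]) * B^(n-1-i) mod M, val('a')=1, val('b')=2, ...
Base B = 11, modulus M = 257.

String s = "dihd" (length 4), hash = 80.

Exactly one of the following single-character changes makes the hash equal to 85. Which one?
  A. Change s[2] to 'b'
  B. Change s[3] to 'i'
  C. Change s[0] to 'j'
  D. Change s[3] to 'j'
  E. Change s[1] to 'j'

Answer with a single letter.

Option A: s[2]='h'->'b', delta=(2-8)*11^1 mod 257 = 191, hash=80+191 mod 257 = 14
Option B: s[3]='d'->'i', delta=(9-4)*11^0 mod 257 = 5, hash=80+5 mod 257 = 85 <-- target
Option C: s[0]='d'->'j', delta=(10-4)*11^3 mod 257 = 19, hash=80+19 mod 257 = 99
Option D: s[3]='d'->'j', delta=(10-4)*11^0 mod 257 = 6, hash=80+6 mod 257 = 86
Option E: s[1]='i'->'j', delta=(10-9)*11^2 mod 257 = 121, hash=80+121 mod 257 = 201

Answer: B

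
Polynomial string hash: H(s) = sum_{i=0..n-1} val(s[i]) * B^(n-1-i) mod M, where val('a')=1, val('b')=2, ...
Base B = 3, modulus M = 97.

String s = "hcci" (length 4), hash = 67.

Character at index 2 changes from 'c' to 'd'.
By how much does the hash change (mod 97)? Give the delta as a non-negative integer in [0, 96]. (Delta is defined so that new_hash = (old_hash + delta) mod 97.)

Delta formula: (val(new) - val(old)) * B^(n-1-k) mod M
  val('d') - val('c') = 4 - 3 = 1
  B^(n-1-k) = 3^1 mod 97 = 3
  Delta = 1 * 3 mod 97 = 3

Answer: 3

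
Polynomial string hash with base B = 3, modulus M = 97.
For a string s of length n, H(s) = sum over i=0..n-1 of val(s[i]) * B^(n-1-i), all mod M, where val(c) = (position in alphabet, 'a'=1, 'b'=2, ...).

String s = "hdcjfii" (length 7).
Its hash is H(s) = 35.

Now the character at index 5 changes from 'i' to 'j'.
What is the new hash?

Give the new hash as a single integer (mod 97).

Answer: 38

Derivation:
val('i') = 9, val('j') = 10
Position k = 5, exponent = n-1-k = 1
B^1 mod M = 3^1 mod 97 = 3
Delta = (10 - 9) * 3 mod 97 = 3
New hash = (35 + 3) mod 97 = 38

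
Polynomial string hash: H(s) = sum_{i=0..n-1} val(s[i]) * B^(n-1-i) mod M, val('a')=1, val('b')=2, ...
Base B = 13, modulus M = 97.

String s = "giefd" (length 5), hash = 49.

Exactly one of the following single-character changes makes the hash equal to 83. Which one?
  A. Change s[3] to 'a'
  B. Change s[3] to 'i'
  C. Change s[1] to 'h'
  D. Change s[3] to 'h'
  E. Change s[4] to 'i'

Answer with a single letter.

Option A: s[3]='f'->'a', delta=(1-6)*13^1 mod 97 = 32, hash=49+32 mod 97 = 81
Option B: s[3]='f'->'i', delta=(9-6)*13^1 mod 97 = 39, hash=49+39 mod 97 = 88
Option C: s[1]='i'->'h', delta=(8-9)*13^3 mod 97 = 34, hash=49+34 mod 97 = 83 <-- target
Option D: s[3]='f'->'h', delta=(8-6)*13^1 mod 97 = 26, hash=49+26 mod 97 = 75
Option E: s[4]='d'->'i', delta=(9-4)*13^0 mod 97 = 5, hash=49+5 mod 97 = 54

Answer: C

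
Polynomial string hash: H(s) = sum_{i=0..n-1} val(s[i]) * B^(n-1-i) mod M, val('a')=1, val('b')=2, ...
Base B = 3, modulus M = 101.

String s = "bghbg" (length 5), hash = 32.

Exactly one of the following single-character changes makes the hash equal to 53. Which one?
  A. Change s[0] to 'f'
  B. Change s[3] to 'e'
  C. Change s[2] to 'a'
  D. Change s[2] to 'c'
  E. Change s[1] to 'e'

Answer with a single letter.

Answer: A

Derivation:
Option A: s[0]='b'->'f', delta=(6-2)*3^4 mod 101 = 21, hash=32+21 mod 101 = 53 <-- target
Option B: s[3]='b'->'e', delta=(5-2)*3^1 mod 101 = 9, hash=32+9 mod 101 = 41
Option C: s[2]='h'->'a', delta=(1-8)*3^2 mod 101 = 38, hash=32+38 mod 101 = 70
Option D: s[2]='h'->'c', delta=(3-8)*3^2 mod 101 = 56, hash=32+56 mod 101 = 88
Option E: s[1]='g'->'e', delta=(5-7)*3^3 mod 101 = 47, hash=32+47 mod 101 = 79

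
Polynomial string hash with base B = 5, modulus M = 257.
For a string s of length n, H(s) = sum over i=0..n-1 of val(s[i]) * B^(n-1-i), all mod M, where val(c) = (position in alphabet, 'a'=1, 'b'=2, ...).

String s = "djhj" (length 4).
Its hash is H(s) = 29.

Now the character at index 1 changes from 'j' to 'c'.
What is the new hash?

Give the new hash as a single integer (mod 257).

val('j') = 10, val('c') = 3
Position k = 1, exponent = n-1-k = 2
B^2 mod M = 5^2 mod 257 = 25
Delta = (3 - 10) * 25 mod 257 = 82
New hash = (29 + 82) mod 257 = 111

Answer: 111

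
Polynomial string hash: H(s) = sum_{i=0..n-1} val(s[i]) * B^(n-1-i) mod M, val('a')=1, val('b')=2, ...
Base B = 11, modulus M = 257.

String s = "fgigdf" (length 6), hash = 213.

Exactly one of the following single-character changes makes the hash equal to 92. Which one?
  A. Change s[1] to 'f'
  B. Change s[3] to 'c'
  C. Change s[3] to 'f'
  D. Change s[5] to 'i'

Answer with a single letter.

Option A: s[1]='g'->'f', delta=(6-7)*11^4 mod 257 = 8, hash=213+8 mod 257 = 221
Option B: s[3]='g'->'c', delta=(3-7)*11^2 mod 257 = 30, hash=213+30 mod 257 = 243
Option C: s[3]='g'->'f', delta=(6-7)*11^2 mod 257 = 136, hash=213+136 mod 257 = 92 <-- target
Option D: s[5]='f'->'i', delta=(9-6)*11^0 mod 257 = 3, hash=213+3 mod 257 = 216

Answer: C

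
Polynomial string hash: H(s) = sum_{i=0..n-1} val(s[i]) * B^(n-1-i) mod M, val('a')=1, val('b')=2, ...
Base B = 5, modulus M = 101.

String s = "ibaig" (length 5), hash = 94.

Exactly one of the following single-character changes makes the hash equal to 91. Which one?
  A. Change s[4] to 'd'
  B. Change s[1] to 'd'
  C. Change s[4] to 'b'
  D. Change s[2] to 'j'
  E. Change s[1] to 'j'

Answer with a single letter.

Answer: A

Derivation:
Option A: s[4]='g'->'d', delta=(4-7)*5^0 mod 101 = 98, hash=94+98 mod 101 = 91 <-- target
Option B: s[1]='b'->'d', delta=(4-2)*5^3 mod 101 = 48, hash=94+48 mod 101 = 41
Option C: s[4]='g'->'b', delta=(2-7)*5^0 mod 101 = 96, hash=94+96 mod 101 = 89
Option D: s[2]='a'->'j', delta=(10-1)*5^2 mod 101 = 23, hash=94+23 mod 101 = 16
Option E: s[1]='b'->'j', delta=(10-2)*5^3 mod 101 = 91, hash=94+91 mod 101 = 84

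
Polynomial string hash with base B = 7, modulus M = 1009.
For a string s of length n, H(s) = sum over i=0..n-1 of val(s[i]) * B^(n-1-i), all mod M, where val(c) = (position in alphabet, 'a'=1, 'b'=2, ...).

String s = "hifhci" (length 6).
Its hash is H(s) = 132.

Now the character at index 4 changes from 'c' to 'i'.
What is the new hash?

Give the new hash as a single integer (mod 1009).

Answer: 174

Derivation:
val('c') = 3, val('i') = 9
Position k = 4, exponent = n-1-k = 1
B^1 mod M = 7^1 mod 1009 = 7
Delta = (9 - 3) * 7 mod 1009 = 42
New hash = (132 + 42) mod 1009 = 174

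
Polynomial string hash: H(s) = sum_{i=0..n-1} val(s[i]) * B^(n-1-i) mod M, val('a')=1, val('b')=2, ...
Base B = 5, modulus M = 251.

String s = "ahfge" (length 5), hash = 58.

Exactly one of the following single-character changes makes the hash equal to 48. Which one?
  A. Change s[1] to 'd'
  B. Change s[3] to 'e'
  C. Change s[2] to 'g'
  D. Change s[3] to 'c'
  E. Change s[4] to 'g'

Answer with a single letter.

Answer: B

Derivation:
Option A: s[1]='h'->'d', delta=(4-8)*5^3 mod 251 = 2, hash=58+2 mod 251 = 60
Option B: s[3]='g'->'e', delta=(5-7)*5^1 mod 251 = 241, hash=58+241 mod 251 = 48 <-- target
Option C: s[2]='f'->'g', delta=(7-6)*5^2 mod 251 = 25, hash=58+25 mod 251 = 83
Option D: s[3]='g'->'c', delta=(3-7)*5^1 mod 251 = 231, hash=58+231 mod 251 = 38
Option E: s[4]='e'->'g', delta=(7-5)*5^0 mod 251 = 2, hash=58+2 mod 251 = 60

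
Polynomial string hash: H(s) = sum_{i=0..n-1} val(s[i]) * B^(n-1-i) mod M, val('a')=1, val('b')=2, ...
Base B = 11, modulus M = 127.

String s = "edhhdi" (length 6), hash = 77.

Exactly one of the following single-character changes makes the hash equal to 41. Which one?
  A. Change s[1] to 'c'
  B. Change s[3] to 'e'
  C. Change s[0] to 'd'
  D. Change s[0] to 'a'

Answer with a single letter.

Option A: s[1]='d'->'c', delta=(3-4)*11^4 mod 127 = 91, hash=77+91 mod 127 = 41 <-- target
Option B: s[3]='h'->'e', delta=(5-8)*11^2 mod 127 = 18, hash=77+18 mod 127 = 95
Option C: s[0]='e'->'d', delta=(4-5)*11^5 mod 127 = 112, hash=77+112 mod 127 = 62
Option D: s[0]='e'->'a', delta=(1-5)*11^5 mod 127 = 67, hash=77+67 mod 127 = 17

Answer: A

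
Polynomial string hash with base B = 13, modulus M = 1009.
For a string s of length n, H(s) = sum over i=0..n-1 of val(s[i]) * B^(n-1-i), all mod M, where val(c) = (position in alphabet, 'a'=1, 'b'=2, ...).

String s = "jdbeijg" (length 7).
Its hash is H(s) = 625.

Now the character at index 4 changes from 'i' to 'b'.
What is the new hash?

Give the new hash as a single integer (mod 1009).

Answer: 451

Derivation:
val('i') = 9, val('b') = 2
Position k = 4, exponent = n-1-k = 2
B^2 mod M = 13^2 mod 1009 = 169
Delta = (2 - 9) * 169 mod 1009 = 835
New hash = (625 + 835) mod 1009 = 451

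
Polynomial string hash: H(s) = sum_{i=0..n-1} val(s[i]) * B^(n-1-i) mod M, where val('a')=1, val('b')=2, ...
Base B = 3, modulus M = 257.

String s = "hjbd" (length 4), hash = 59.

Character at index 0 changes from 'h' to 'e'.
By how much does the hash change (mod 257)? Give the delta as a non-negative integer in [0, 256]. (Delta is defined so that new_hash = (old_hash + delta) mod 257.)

Answer: 176

Derivation:
Delta formula: (val(new) - val(old)) * B^(n-1-k) mod M
  val('e') - val('h') = 5 - 8 = -3
  B^(n-1-k) = 3^3 mod 257 = 27
  Delta = -3 * 27 mod 257 = 176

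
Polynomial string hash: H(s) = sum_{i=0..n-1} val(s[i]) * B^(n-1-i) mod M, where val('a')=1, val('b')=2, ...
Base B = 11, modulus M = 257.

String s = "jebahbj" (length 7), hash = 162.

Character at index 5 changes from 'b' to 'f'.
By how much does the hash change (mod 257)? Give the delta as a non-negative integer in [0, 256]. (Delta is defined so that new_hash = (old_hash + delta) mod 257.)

Answer: 44

Derivation:
Delta formula: (val(new) - val(old)) * B^(n-1-k) mod M
  val('f') - val('b') = 6 - 2 = 4
  B^(n-1-k) = 11^1 mod 257 = 11
  Delta = 4 * 11 mod 257 = 44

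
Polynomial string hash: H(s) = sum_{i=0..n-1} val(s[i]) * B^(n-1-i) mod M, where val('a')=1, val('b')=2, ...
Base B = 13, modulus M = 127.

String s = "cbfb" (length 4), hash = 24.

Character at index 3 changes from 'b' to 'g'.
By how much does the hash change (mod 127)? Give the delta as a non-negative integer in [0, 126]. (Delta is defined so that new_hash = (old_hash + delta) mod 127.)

Delta formula: (val(new) - val(old)) * B^(n-1-k) mod M
  val('g') - val('b') = 7 - 2 = 5
  B^(n-1-k) = 13^0 mod 127 = 1
  Delta = 5 * 1 mod 127 = 5

Answer: 5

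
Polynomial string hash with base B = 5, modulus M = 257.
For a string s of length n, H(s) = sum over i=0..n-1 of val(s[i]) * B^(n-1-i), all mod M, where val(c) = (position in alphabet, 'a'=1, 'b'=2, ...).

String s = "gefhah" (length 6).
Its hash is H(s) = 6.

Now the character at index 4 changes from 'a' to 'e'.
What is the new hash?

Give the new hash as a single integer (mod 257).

Answer: 26

Derivation:
val('a') = 1, val('e') = 5
Position k = 4, exponent = n-1-k = 1
B^1 mod M = 5^1 mod 257 = 5
Delta = (5 - 1) * 5 mod 257 = 20
New hash = (6 + 20) mod 257 = 26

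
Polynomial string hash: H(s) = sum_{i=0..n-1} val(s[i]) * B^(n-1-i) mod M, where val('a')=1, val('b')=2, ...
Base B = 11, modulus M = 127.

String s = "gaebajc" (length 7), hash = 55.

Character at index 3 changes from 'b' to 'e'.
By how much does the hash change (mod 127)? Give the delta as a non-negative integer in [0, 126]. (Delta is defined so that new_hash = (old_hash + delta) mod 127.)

Answer: 56

Derivation:
Delta formula: (val(new) - val(old)) * B^(n-1-k) mod M
  val('e') - val('b') = 5 - 2 = 3
  B^(n-1-k) = 11^3 mod 127 = 61
  Delta = 3 * 61 mod 127 = 56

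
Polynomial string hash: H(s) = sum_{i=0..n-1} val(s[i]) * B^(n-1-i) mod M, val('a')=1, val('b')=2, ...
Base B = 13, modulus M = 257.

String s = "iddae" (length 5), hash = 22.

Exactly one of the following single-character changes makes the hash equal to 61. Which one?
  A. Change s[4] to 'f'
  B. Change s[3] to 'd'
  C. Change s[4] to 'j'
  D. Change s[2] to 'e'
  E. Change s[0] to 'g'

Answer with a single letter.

Answer: B

Derivation:
Option A: s[4]='e'->'f', delta=(6-5)*13^0 mod 257 = 1, hash=22+1 mod 257 = 23
Option B: s[3]='a'->'d', delta=(4-1)*13^1 mod 257 = 39, hash=22+39 mod 257 = 61 <-- target
Option C: s[4]='e'->'j', delta=(10-5)*13^0 mod 257 = 5, hash=22+5 mod 257 = 27
Option D: s[2]='d'->'e', delta=(5-4)*13^2 mod 257 = 169, hash=22+169 mod 257 = 191
Option E: s[0]='i'->'g', delta=(7-9)*13^4 mod 257 = 189, hash=22+189 mod 257 = 211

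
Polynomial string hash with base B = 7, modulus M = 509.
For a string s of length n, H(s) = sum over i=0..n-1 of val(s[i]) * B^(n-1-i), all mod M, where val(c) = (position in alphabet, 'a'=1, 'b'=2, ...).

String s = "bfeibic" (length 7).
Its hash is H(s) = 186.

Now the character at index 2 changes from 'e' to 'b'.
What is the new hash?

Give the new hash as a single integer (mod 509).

Answer: 109

Derivation:
val('e') = 5, val('b') = 2
Position k = 2, exponent = n-1-k = 4
B^4 mod M = 7^4 mod 509 = 365
Delta = (2 - 5) * 365 mod 509 = 432
New hash = (186 + 432) mod 509 = 109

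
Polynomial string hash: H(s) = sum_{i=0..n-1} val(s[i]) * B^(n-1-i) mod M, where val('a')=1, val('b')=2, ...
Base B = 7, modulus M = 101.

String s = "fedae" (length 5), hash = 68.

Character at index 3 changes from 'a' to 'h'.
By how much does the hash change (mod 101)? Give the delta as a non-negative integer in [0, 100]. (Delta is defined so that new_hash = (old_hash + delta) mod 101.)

Answer: 49

Derivation:
Delta formula: (val(new) - val(old)) * B^(n-1-k) mod M
  val('h') - val('a') = 8 - 1 = 7
  B^(n-1-k) = 7^1 mod 101 = 7
  Delta = 7 * 7 mod 101 = 49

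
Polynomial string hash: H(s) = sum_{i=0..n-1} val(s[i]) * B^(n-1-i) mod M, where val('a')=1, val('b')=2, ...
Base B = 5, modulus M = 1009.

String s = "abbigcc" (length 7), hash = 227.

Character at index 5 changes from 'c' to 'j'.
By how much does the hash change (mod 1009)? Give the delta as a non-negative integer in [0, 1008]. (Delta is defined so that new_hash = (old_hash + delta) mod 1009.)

Answer: 35

Derivation:
Delta formula: (val(new) - val(old)) * B^(n-1-k) mod M
  val('j') - val('c') = 10 - 3 = 7
  B^(n-1-k) = 5^1 mod 1009 = 5
  Delta = 7 * 5 mod 1009 = 35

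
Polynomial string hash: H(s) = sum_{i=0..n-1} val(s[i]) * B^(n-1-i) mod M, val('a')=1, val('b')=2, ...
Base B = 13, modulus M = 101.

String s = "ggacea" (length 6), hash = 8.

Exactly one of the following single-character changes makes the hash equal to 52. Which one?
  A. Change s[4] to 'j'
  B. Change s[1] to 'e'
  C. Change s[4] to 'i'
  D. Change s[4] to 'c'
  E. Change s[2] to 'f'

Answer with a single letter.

Answer: B

Derivation:
Option A: s[4]='e'->'j', delta=(10-5)*13^1 mod 101 = 65, hash=8+65 mod 101 = 73
Option B: s[1]='g'->'e', delta=(5-7)*13^4 mod 101 = 44, hash=8+44 mod 101 = 52 <-- target
Option C: s[4]='e'->'i', delta=(9-5)*13^1 mod 101 = 52, hash=8+52 mod 101 = 60
Option D: s[4]='e'->'c', delta=(3-5)*13^1 mod 101 = 75, hash=8+75 mod 101 = 83
Option E: s[2]='a'->'f', delta=(6-1)*13^3 mod 101 = 77, hash=8+77 mod 101 = 85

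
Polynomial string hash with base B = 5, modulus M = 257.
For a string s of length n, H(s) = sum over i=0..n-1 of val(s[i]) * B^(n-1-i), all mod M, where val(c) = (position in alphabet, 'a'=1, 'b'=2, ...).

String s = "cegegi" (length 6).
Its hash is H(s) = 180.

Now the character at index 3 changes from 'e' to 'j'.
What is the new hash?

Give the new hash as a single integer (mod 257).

Answer: 48

Derivation:
val('e') = 5, val('j') = 10
Position k = 3, exponent = n-1-k = 2
B^2 mod M = 5^2 mod 257 = 25
Delta = (10 - 5) * 25 mod 257 = 125
New hash = (180 + 125) mod 257 = 48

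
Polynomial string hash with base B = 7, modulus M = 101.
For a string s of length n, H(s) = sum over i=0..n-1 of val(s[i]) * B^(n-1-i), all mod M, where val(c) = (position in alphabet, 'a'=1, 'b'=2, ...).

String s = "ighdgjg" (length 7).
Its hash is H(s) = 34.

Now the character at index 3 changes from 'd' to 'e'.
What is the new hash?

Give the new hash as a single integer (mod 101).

val('d') = 4, val('e') = 5
Position k = 3, exponent = n-1-k = 3
B^3 mod M = 7^3 mod 101 = 40
Delta = (5 - 4) * 40 mod 101 = 40
New hash = (34 + 40) mod 101 = 74

Answer: 74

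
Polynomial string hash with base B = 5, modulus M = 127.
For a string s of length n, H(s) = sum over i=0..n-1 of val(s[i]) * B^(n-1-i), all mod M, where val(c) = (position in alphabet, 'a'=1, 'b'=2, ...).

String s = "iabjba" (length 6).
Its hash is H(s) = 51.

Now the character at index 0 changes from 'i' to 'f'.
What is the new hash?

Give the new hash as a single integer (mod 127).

val('i') = 9, val('f') = 6
Position k = 0, exponent = n-1-k = 5
B^5 mod M = 5^5 mod 127 = 77
Delta = (6 - 9) * 77 mod 127 = 23
New hash = (51 + 23) mod 127 = 74

Answer: 74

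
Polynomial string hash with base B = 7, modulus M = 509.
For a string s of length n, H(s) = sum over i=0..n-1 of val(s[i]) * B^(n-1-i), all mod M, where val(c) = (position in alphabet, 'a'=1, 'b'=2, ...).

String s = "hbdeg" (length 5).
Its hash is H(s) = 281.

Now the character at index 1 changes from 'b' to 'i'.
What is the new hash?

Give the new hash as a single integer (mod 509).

val('b') = 2, val('i') = 9
Position k = 1, exponent = n-1-k = 3
B^3 mod M = 7^3 mod 509 = 343
Delta = (9 - 2) * 343 mod 509 = 365
New hash = (281 + 365) mod 509 = 137

Answer: 137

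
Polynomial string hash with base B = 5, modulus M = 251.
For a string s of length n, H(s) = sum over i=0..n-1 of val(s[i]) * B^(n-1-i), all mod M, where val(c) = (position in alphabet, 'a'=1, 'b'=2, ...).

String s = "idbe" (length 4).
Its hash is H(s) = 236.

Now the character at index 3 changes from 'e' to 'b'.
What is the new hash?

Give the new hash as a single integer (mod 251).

val('e') = 5, val('b') = 2
Position k = 3, exponent = n-1-k = 0
B^0 mod M = 5^0 mod 251 = 1
Delta = (2 - 5) * 1 mod 251 = 248
New hash = (236 + 248) mod 251 = 233

Answer: 233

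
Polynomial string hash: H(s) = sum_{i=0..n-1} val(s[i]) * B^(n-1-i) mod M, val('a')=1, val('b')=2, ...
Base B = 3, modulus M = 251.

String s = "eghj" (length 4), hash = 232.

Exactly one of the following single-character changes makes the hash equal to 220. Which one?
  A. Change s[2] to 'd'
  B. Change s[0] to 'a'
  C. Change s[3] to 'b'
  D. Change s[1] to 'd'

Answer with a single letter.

Answer: A

Derivation:
Option A: s[2]='h'->'d', delta=(4-8)*3^1 mod 251 = 239, hash=232+239 mod 251 = 220 <-- target
Option B: s[0]='e'->'a', delta=(1-5)*3^3 mod 251 = 143, hash=232+143 mod 251 = 124
Option C: s[3]='j'->'b', delta=(2-10)*3^0 mod 251 = 243, hash=232+243 mod 251 = 224
Option D: s[1]='g'->'d', delta=(4-7)*3^2 mod 251 = 224, hash=232+224 mod 251 = 205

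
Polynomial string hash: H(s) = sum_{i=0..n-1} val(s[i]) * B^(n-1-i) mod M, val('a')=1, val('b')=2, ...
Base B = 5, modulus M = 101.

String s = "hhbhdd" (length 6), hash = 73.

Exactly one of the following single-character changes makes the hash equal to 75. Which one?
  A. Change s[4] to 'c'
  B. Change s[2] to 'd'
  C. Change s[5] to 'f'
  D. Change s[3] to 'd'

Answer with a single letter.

Answer: C

Derivation:
Option A: s[4]='d'->'c', delta=(3-4)*5^1 mod 101 = 96, hash=73+96 mod 101 = 68
Option B: s[2]='b'->'d', delta=(4-2)*5^3 mod 101 = 48, hash=73+48 mod 101 = 20
Option C: s[5]='d'->'f', delta=(6-4)*5^0 mod 101 = 2, hash=73+2 mod 101 = 75 <-- target
Option D: s[3]='h'->'d', delta=(4-8)*5^2 mod 101 = 1, hash=73+1 mod 101 = 74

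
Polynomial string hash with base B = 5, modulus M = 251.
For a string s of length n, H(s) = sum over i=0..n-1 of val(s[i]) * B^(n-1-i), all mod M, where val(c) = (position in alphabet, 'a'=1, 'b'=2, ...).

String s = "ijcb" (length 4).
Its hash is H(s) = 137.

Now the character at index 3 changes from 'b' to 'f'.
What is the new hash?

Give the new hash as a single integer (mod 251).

Answer: 141

Derivation:
val('b') = 2, val('f') = 6
Position k = 3, exponent = n-1-k = 0
B^0 mod M = 5^0 mod 251 = 1
Delta = (6 - 2) * 1 mod 251 = 4
New hash = (137 + 4) mod 251 = 141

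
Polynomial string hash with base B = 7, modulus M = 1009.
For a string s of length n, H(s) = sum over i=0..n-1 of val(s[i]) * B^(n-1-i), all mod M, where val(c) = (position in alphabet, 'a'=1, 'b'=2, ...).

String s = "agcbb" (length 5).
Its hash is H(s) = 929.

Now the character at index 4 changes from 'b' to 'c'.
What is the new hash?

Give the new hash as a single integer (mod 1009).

val('b') = 2, val('c') = 3
Position k = 4, exponent = n-1-k = 0
B^0 mod M = 7^0 mod 1009 = 1
Delta = (3 - 2) * 1 mod 1009 = 1
New hash = (929 + 1) mod 1009 = 930

Answer: 930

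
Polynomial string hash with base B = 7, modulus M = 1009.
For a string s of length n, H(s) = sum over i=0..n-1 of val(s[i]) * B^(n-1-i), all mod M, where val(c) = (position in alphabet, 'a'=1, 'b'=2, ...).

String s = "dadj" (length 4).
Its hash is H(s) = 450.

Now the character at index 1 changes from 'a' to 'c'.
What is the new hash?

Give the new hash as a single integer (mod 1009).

val('a') = 1, val('c') = 3
Position k = 1, exponent = n-1-k = 2
B^2 mod M = 7^2 mod 1009 = 49
Delta = (3 - 1) * 49 mod 1009 = 98
New hash = (450 + 98) mod 1009 = 548

Answer: 548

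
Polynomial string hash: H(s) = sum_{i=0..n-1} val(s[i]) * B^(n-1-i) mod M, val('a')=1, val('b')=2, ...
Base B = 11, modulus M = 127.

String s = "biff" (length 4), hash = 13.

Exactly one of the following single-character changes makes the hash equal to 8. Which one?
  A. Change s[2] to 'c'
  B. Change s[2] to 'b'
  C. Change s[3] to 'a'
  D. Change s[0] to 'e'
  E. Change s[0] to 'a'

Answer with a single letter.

Option A: s[2]='f'->'c', delta=(3-6)*11^1 mod 127 = 94, hash=13+94 mod 127 = 107
Option B: s[2]='f'->'b', delta=(2-6)*11^1 mod 127 = 83, hash=13+83 mod 127 = 96
Option C: s[3]='f'->'a', delta=(1-6)*11^0 mod 127 = 122, hash=13+122 mod 127 = 8 <-- target
Option D: s[0]='b'->'e', delta=(5-2)*11^3 mod 127 = 56, hash=13+56 mod 127 = 69
Option E: s[0]='b'->'a', delta=(1-2)*11^3 mod 127 = 66, hash=13+66 mod 127 = 79

Answer: C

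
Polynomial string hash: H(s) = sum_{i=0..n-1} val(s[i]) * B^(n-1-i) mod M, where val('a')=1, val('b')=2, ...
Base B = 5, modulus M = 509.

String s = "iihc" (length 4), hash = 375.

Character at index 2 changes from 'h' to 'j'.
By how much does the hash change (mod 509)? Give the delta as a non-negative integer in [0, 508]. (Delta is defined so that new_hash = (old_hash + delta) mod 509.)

Answer: 10

Derivation:
Delta formula: (val(new) - val(old)) * B^(n-1-k) mod M
  val('j') - val('h') = 10 - 8 = 2
  B^(n-1-k) = 5^1 mod 509 = 5
  Delta = 2 * 5 mod 509 = 10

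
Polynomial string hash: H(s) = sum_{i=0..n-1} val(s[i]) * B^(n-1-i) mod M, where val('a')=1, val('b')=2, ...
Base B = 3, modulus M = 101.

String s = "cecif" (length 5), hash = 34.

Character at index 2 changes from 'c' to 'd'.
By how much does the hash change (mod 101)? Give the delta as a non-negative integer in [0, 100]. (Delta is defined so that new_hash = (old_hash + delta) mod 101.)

Answer: 9

Derivation:
Delta formula: (val(new) - val(old)) * B^(n-1-k) mod M
  val('d') - val('c') = 4 - 3 = 1
  B^(n-1-k) = 3^2 mod 101 = 9
  Delta = 1 * 9 mod 101 = 9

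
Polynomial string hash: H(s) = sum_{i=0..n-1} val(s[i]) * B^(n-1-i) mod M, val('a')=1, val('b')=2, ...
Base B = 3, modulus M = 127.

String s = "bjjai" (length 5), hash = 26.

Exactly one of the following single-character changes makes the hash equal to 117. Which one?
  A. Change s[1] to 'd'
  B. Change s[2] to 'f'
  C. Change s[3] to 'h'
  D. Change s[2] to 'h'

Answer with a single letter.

Answer: B

Derivation:
Option A: s[1]='j'->'d', delta=(4-10)*3^3 mod 127 = 92, hash=26+92 mod 127 = 118
Option B: s[2]='j'->'f', delta=(6-10)*3^2 mod 127 = 91, hash=26+91 mod 127 = 117 <-- target
Option C: s[3]='a'->'h', delta=(8-1)*3^1 mod 127 = 21, hash=26+21 mod 127 = 47
Option D: s[2]='j'->'h', delta=(8-10)*3^2 mod 127 = 109, hash=26+109 mod 127 = 8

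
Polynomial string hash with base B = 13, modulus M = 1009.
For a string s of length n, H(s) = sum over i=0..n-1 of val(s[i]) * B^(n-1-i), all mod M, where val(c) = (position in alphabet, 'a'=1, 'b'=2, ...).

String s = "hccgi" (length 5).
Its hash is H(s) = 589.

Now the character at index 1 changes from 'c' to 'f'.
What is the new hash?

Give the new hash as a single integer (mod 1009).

val('c') = 3, val('f') = 6
Position k = 1, exponent = n-1-k = 3
B^3 mod M = 13^3 mod 1009 = 179
Delta = (6 - 3) * 179 mod 1009 = 537
New hash = (589 + 537) mod 1009 = 117

Answer: 117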